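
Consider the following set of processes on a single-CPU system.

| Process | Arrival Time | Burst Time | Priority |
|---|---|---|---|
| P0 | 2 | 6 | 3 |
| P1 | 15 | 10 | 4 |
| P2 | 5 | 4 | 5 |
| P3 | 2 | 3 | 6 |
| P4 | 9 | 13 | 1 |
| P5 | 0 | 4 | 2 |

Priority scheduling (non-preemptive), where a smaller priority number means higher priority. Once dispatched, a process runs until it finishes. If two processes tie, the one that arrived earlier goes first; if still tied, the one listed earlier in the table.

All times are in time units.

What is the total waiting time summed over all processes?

74

Gantt: | P5 0-4 | P0 4-10 | P4 10-23 | P1 23-33 | P2 33-37 | P3 37-40 |
Completion: P0=10  P1=33  P2=37  P3=40  P4=23  P5=4
Turnaround (C−A): P0=8  P1=18  P2=32  P3=38  P4=14  P5=4
Waiting = turnaround − burst: P0=2, P1=8, P2=28, P3=35, P4=1, P5=0
Total waiting = 2 + 8 + 28 + 35 + 1 + 0 = 74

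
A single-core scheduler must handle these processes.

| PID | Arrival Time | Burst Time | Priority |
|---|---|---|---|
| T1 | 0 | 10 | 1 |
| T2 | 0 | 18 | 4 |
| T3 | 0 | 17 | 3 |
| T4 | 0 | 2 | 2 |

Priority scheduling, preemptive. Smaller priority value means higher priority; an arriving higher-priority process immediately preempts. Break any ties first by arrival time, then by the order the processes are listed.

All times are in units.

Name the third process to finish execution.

Schedule: | T1 0-10 | T4 10-12 | T3 12-29 | T2 29-47 |
Completion: T1=10  T2=47  T3=29  T4=12
Turnaround (C−A): T1=10  T2=47  T3=29  T4=12
Finish order: T1 → T4 → T3 → T2

T3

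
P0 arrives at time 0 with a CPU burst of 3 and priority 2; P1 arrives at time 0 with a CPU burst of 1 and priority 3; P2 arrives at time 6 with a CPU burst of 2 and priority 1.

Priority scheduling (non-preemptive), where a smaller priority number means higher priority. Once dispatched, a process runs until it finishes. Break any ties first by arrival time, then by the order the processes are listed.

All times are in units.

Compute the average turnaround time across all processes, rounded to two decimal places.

Timeline: | P0 0-3 | P1 3-4 | idle 4-6 | P2 6-8 |
Completion: P0=3  P1=4  P2=8
Turnaround (C−A): P0=3  P1=4  P2=2
Turnaround times: P0=3, P1=4, P2=2
Average turnaround = (3+4+2) / 3 = 9/3 = 3.00

3.00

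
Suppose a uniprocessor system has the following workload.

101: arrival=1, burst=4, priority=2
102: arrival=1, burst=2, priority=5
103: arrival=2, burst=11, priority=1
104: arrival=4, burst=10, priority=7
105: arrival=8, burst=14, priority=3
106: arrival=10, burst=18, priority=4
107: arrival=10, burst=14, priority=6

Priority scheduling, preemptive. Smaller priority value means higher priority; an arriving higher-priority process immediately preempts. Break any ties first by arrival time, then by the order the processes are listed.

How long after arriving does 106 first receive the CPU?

Timeline: | idle 0-1 | 101 1-2 | 103 2-13 | 101 13-16 | 105 16-30 | 106 30-48 | 102 48-50 | 107 50-64 | 104 64-74 |
Completion: 101=16  102=50  103=13  104=74  105=30  106=48  107=64
Turnaround (C−A): 101=15  102=49  103=11  104=70  105=22  106=38  107=54
Response(106) = first start − arrival = 30 − 10 = 20

20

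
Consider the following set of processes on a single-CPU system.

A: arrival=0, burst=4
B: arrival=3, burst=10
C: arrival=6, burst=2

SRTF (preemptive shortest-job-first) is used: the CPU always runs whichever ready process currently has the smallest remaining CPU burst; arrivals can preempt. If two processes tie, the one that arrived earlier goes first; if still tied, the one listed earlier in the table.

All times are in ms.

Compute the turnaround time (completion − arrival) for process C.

Schedule: | A 0-4 | B 4-6 | C 6-8 | B 8-16 |
Completion: A=4  B=16  C=8
Turnaround(C) = completion − arrival = 8 − 6 = 2

2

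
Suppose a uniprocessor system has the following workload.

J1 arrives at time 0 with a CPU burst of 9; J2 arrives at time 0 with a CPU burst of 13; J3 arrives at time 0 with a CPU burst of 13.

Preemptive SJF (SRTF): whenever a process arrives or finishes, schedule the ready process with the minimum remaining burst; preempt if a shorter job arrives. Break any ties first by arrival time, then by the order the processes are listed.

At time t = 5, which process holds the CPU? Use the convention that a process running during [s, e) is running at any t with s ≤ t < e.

J1

Schedule: | J1 0-9 | J2 9-22 | J3 22-35 |
Completion: J1=9  J2=22  J3=35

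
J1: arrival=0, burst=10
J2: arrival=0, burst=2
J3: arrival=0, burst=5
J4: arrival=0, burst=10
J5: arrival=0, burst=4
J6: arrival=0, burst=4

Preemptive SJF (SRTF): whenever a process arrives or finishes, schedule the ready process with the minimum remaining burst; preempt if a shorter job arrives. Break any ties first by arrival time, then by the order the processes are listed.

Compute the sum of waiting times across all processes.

58

Gantt: | J2 0-2 | J5 2-6 | J6 6-10 | J3 10-15 | J1 15-25 | J4 25-35 |
Completion: J1=25  J2=2  J3=15  J4=35  J5=6  J6=10
Turnaround (C−A): J1=25  J2=2  J3=15  J4=35  J5=6  J6=10
Waiting = turnaround − burst: J1=15, J2=0, J3=10, J4=25, J5=2, J6=6
Total waiting = 15 + 0 + 10 + 25 + 2 + 6 = 58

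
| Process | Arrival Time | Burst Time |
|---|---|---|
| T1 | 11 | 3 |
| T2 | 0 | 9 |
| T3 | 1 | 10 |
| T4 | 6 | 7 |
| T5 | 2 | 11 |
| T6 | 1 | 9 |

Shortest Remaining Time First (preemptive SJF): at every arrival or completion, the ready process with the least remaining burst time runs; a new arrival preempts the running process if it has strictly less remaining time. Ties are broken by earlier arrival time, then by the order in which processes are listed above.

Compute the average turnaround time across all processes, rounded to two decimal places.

Timeline: | T2 0-9 | T4 9-11 | T1 11-14 | T4 14-19 | T6 19-28 | T3 28-38 | T5 38-49 |
Completion: T1=14  T2=9  T3=38  T4=19  T5=49  T6=28
Turnaround times: T1=3, T2=9, T3=37, T4=13, T5=47, T6=27
Average turnaround = (3+9+37+13+47+27) / 6 = 136/6 = 22.67

22.67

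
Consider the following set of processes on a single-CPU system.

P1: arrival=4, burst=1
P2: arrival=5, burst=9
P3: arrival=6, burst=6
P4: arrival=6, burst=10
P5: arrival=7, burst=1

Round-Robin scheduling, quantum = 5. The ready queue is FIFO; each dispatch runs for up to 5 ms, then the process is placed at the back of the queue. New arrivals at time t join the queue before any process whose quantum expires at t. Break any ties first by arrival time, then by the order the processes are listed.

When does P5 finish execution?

Timeline: | idle 0-4 | P1 4-5 | P2 5-10 | P3 10-15 | P4 15-20 | P5 20-21 | P2 21-25 | P3 25-26 | P4 26-31 |
Completion: P1=5  P2=25  P3=26  P4=31  P5=21
Turnaround (C−A): P1=1  P2=20  P3=20  P4=25  P5=14

21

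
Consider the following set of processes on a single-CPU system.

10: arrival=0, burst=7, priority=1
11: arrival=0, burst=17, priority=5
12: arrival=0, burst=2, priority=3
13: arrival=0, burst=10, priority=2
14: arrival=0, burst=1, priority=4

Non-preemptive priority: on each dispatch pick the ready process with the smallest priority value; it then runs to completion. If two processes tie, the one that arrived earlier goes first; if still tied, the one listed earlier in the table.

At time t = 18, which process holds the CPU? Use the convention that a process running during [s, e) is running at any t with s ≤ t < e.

12

Timeline: | 10 0-7 | 13 7-17 | 12 17-19 | 14 19-20 | 11 20-37 |
Completion: 10=7  11=37  12=19  13=17  14=20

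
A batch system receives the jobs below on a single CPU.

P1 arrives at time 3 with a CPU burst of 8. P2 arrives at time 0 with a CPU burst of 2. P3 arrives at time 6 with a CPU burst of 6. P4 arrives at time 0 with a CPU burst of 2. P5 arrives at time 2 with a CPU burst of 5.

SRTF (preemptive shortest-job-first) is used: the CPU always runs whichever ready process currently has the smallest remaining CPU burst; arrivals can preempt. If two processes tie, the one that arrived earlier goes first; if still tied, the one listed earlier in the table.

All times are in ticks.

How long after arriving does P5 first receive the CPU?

2

Gantt: | P2 0-2 | P4 2-4 | P5 4-9 | P3 9-15 | P1 15-23 |
Completion: P1=23  P2=2  P3=15  P4=4  P5=9
Response(P5) = first start − arrival = 4 − 2 = 2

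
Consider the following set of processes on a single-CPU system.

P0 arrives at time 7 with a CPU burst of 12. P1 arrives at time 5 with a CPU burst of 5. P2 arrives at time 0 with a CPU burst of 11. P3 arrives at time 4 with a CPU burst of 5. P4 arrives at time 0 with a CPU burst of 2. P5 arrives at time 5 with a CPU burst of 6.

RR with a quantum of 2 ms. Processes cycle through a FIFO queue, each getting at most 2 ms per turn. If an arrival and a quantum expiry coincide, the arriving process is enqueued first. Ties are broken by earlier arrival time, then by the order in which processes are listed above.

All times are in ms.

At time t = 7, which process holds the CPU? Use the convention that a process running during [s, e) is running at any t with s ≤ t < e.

Schedule: | P2 0-2 | P4 2-4 | P2 4-6 | P3 6-8 | P1 8-10 | P5 10-12 | P2 12-14 | P0 14-16 | P3 16-18 | P1 18-20 | P5 20-22 | P2 22-24 | P0 24-26 | P3 26-27 | P1 27-28 | P5 28-30 | P2 30-32 | P0 32-34 | P2 34-35 | P0 35-41 |
Completion: P0=41  P1=28  P2=35  P3=27  P4=4  P5=30

P3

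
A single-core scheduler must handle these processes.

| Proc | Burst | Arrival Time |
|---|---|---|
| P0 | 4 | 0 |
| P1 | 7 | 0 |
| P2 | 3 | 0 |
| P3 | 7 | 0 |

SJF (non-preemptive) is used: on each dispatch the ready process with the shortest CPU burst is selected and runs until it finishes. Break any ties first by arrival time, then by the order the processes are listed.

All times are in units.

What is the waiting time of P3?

14

Gantt: | P2 0-3 | P0 3-7 | P1 7-14 | P3 14-21 |
Completion: P0=7  P1=14  P2=3  P3=21
Turnaround (C−A): P0=7  P1=14  P2=3  P3=21
Waiting(P3) = turnaround − burst = 21 − 7 = 14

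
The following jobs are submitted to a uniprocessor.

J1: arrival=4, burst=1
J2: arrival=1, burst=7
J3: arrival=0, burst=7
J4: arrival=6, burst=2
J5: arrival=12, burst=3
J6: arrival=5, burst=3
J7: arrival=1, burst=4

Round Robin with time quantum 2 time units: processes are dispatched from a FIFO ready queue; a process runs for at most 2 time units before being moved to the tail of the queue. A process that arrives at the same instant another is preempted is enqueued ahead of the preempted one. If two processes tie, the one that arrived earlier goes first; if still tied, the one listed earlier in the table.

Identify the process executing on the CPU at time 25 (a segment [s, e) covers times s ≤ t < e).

Schedule: | J3 0-2 | J2 2-4 | J7 4-6 | J3 6-8 | J1 8-9 | J2 9-11 | J6 11-13 | J4 13-15 | J7 15-17 | J3 17-19 | J2 19-21 | J5 21-23 | J6 23-24 | J3 24-25 | J2 25-26 | J5 26-27 |
Completion: J1=9  J2=26  J3=25  J4=15  J5=27  J6=24  J7=17
Turnaround (C−A): J1=5  J2=25  J3=25  J4=9  J5=15  J6=19  J7=16

J2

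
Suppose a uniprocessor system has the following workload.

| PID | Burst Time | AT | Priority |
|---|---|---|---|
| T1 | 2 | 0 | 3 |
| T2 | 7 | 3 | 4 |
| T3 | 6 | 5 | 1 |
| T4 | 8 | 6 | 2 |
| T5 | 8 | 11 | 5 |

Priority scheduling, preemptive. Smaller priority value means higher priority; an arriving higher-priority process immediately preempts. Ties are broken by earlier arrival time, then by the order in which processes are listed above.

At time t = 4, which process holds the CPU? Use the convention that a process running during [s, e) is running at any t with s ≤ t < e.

T2

Gantt: | T1 0-2 | idle 2-3 | T2 3-5 | T3 5-11 | T4 11-19 | T2 19-24 | T5 24-32 |
Completion: T1=2  T2=24  T3=11  T4=19  T5=32
Turnaround (C−A): T1=2  T2=21  T3=6  T4=13  T5=21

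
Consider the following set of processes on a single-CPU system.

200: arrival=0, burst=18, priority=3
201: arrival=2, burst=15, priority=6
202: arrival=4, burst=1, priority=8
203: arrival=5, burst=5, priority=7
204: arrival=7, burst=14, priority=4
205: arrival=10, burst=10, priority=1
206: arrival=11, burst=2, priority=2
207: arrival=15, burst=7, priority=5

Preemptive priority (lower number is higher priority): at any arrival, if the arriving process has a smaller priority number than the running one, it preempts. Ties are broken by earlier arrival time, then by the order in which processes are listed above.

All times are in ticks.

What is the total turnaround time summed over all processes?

Timeline: | 200 0-10 | 205 10-20 | 206 20-22 | 200 22-30 | 204 30-44 | 207 44-51 | 201 51-66 | 203 66-71 | 202 71-72 |
Completion: 200=30  201=66  202=72  203=71  204=44  205=20  206=22  207=51
Turnaround (C−A): 200=30  201=64  202=68  203=66  204=37  205=10  206=11  207=36
Turnaround = completion − arrival: 200=30, 201=64, 202=68, 203=66, 204=37, 205=10, 206=11, 207=36
Total turnaround = 30 + 64 + 68 + 66 + 37 + 10 + 11 + 36 = 322

322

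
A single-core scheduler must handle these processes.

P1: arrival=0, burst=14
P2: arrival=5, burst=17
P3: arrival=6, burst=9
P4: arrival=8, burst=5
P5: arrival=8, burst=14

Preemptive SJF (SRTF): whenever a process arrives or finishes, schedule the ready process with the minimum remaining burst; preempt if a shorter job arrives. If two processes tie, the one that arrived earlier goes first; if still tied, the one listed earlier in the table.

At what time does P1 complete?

Schedule: | P1 0-8 | P4 8-13 | P1 13-19 | P3 19-28 | P5 28-42 | P2 42-59 |
Completion: P1=19  P2=59  P3=28  P4=13  P5=42

19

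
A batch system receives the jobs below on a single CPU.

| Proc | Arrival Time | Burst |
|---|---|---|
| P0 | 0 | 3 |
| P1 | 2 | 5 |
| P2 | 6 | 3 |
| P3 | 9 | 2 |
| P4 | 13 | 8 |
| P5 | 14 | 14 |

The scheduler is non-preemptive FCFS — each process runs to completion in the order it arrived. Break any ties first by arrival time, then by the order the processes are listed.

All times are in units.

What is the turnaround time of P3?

Schedule: | P0 0-3 | P1 3-8 | P2 8-11 | P3 11-13 | P4 13-21 | P5 21-35 |
Completion: P0=3  P1=8  P2=11  P3=13  P4=21  P5=35
Turnaround(P3) = completion − arrival = 13 − 9 = 4

4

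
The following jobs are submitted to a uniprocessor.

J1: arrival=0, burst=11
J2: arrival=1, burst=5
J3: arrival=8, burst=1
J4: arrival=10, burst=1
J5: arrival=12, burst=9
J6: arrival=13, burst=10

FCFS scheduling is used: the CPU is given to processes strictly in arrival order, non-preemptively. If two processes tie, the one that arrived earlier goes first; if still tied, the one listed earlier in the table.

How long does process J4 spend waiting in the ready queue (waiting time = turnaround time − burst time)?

7

Schedule: | J1 0-11 | J2 11-16 | J3 16-17 | J4 17-18 | J5 18-27 | J6 27-37 |
Completion: J1=11  J2=16  J3=17  J4=18  J5=27  J6=37
Turnaround (C−A): J1=11  J2=15  J3=9  J4=8  J5=15  J6=24
Waiting(J4) = turnaround − burst = 8 − 1 = 7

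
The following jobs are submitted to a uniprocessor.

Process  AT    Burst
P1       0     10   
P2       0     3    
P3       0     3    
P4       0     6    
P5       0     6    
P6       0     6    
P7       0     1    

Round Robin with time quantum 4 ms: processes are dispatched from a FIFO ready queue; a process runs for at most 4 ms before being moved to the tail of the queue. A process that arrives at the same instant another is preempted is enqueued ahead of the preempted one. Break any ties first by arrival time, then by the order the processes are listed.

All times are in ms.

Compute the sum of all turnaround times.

168

Timeline: | P1 0-4 | P2 4-7 | P3 7-10 | P4 10-14 | P5 14-18 | P6 18-22 | P7 22-23 | P1 23-27 | P4 27-29 | P5 29-31 | P6 31-33 | P1 33-35 |
Completion: P1=35  P2=7  P3=10  P4=29  P5=31  P6=33  P7=23
Turnaround (C−A): P1=35  P2=7  P3=10  P4=29  P5=31  P6=33  P7=23
Turnaround = completion − arrival: P1=35, P2=7, P3=10, P4=29, P5=31, P6=33, P7=23
Total turnaround = 35 + 7 + 10 + 29 + 31 + 33 + 23 = 168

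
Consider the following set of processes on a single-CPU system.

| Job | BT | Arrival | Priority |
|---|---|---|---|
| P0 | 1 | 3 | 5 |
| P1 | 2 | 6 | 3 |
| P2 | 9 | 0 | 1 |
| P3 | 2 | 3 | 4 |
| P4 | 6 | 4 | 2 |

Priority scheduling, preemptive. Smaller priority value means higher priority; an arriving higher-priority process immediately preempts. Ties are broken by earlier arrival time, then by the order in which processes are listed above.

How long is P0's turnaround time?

17

Gantt: | P2 0-9 | P4 9-15 | P1 15-17 | P3 17-19 | P0 19-20 |
Completion: P0=20  P1=17  P2=9  P3=19  P4=15
Turnaround(P0) = completion − arrival = 20 − 3 = 17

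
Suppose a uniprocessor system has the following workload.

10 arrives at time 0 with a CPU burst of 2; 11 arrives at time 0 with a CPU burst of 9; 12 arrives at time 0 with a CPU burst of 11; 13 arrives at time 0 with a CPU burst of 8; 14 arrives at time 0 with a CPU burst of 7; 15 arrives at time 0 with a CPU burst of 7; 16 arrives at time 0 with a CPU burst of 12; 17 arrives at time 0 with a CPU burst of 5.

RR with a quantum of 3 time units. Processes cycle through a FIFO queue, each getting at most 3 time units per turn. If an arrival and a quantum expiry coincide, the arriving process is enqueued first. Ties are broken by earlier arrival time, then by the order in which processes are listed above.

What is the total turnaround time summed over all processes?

Timeline: | 10 0-2 | 11 2-5 | 12 5-8 | 13 8-11 | 14 11-14 | 15 14-17 | 16 17-20 | 17 20-23 | 11 23-26 | 12 26-29 | 13 29-32 | 14 32-35 | 15 35-38 | 16 38-41 | 17 41-43 | 11 43-46 | 12 46-49 | 13 49-51 | 14 51-52 | 15 52-53 | 16 53-56 | 12 56-58 | 16 58-61 |
Completion: 10=2  11=46  12=58  13=51  14=52  15=53  16=61  17=43
Turnaround = completion − arrival: 10=2, 11=46, 12=58, 13=51, 14=52, 15=53, 16=61, 17=43
Total turnaround = 2 + 46 + 58 + 51 + 52 + 53 + 61 + 43 = 366

366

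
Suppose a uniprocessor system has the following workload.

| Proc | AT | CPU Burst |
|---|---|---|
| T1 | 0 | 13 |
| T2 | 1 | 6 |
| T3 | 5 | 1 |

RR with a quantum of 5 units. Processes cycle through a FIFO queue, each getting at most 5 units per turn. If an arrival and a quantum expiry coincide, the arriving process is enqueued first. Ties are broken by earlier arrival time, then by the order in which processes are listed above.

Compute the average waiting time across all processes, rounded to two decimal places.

7.33

Timeline: | T1 0-5 | T2 5-10 | T3 10-11 | T1 11-16 | T2 16-17 | T1 17-20 |
Completion: T1=20  T2=17  T3=11
Waiting times: T1=7, T2=10, T3=5
Average waiting = (7+10+5) / 3 = 22/3 = 7.33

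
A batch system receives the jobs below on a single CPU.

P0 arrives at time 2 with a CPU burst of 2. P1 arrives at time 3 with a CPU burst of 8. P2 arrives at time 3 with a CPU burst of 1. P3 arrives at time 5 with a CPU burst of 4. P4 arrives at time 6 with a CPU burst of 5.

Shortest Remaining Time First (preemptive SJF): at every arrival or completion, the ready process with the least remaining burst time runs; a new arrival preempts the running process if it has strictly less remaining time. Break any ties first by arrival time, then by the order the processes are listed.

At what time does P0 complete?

Timeline: | idle 0-2 | P0 2-4 | P2 4-5 | P3 5-9 | P4 9-14 | P1 14-22 |
Completion: P0=4  P1=22  P2=5  P3=9  P4=14
Turnaround (C−A): P0=2  P1=19  P2=2  P3=4  P4=8

4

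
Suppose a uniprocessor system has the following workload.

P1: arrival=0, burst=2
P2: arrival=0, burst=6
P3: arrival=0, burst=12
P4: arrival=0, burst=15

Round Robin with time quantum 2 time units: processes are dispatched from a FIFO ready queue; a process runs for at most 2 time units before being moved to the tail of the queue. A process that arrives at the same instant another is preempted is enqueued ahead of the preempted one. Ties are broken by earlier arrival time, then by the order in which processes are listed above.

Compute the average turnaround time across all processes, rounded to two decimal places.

Gantt: | P1 0-2 | P2 2-4 | P3 4-6 | P4 6-8 | P2 8-10 | P3 10-12 | P4 12-14 | P2 14-16 | P3 16-18 | P4 18-20 | P3 20-22 | P4 22-24 | P3 24-26 | P4 26-28 | P3 28-30 | P4 30-35 |
Completion: P1=2  P2=16  P3=30  P4=35
Turnaround times: P1=2, P2=16, P3=30, P4=35
Average turnaround = (2+16+30+35) / 4 = 83/4 = 20.75

20.75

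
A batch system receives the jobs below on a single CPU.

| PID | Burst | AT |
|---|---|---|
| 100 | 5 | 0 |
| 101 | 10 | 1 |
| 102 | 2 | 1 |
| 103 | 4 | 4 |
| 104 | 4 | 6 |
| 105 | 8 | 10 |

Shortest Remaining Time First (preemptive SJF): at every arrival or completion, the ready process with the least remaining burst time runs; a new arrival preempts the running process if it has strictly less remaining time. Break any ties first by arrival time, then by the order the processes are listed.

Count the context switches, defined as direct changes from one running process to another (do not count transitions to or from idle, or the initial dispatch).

Timeline: | 100 0-1 | 102 1-3 | 100 3-7 | 103 7-11 | 104 11-15 | 105 15-23 | 101 23-33 |
Completion: 100=7  101=33  102=3  103=11  104=15  105=23
Turnaround (C−A): 100=7  101=32  102=2  103=7  104=9  105=13

6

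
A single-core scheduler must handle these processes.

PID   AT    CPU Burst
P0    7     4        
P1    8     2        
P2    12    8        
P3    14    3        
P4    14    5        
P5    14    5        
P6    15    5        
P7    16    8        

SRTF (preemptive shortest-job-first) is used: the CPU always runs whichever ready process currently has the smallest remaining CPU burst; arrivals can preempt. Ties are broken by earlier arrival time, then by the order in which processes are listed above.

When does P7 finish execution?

Timeline: | idle 0-7 | P0 7-8 | P1 8-10 | P0 10-13 | P2 13-14 | P3 14-17 | P4 17-22 | P5 22-27 | P6 27-32 | P2 32-39 | P7 39-47 |
Completion: P0=13  P1=10  P2=39  P3=17  P4=22  P5=27  P6=32  P7=47

47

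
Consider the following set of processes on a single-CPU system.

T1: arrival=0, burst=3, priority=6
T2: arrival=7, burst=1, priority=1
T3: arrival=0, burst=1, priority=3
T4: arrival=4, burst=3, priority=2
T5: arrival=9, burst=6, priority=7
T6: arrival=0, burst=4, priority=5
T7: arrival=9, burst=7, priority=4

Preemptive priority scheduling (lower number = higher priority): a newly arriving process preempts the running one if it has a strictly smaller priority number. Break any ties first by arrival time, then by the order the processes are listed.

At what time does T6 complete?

9

Timeline: | T3 0-1 | T6 1-4 | T4 4-7 | T2 7-8 | T6 8-9 | T7 9-16 | T1 16-19 | T5 19-25 |
Completion: T1=19  T2=8  T3=1  T4=7  T5=25  T6=9  T7=16
Turnaround (C−A): T1=19  T2=1  T3=1  T4=3  T5=16  T6=9  T7=7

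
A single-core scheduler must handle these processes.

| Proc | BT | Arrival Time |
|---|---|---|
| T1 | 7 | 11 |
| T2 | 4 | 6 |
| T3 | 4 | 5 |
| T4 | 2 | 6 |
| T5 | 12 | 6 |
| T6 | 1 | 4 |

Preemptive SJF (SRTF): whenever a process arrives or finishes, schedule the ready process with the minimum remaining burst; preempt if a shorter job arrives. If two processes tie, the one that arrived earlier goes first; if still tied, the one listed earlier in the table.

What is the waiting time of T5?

Timeline: | idle 0-4 | T6 4-5 | T3 5-6 | T4 6-8 | T3 8-11 | T2 11-15 | T1 15-22 | T5 22-34 |
Completion: T1=22  T2=15  T3=11  T4=8  T5=34  T6=5
Turnaround (C−A): T1=11  T2=9  T3=6  T4=2  T5=28  T6=1
Waiting(T5) = turnaround − burst = 28 − 12 = 16

16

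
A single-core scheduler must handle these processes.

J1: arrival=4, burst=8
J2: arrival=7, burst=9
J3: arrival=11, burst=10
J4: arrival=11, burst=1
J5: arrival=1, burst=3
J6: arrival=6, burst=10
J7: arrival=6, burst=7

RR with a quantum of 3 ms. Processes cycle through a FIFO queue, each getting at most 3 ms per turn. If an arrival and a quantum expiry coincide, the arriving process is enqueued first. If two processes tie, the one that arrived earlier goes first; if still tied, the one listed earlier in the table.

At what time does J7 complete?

41

Schedule: | idle 0-1 | J5 1-4 | J1 4-7 | J6 7-10 | J7 10-13 | J2 13-16 | J1 16-19 | J6 19-22 | J3 22-25 | J4 25-26 | J7 26-29 | J2 29-32 | J1 32-34 | J6 34-37 | J3 37-40 | J7 40-41 | J2 41-44 | J6 44-45 | J3 45-49 |
Completion: J1=34  J2=44  J3=49  J4=26  J5=4  J6=45  J7=41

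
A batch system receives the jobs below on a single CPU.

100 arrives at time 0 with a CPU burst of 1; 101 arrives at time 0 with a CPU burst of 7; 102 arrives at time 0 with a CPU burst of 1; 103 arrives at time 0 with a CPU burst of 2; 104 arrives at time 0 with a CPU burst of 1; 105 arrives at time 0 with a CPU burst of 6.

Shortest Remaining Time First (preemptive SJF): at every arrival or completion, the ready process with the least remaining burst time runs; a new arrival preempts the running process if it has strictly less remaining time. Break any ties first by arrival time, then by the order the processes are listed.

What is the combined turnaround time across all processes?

Gantt: | 100 0-1 | 102 1-2 | 104 2-3 | 103 3-5 | 105 5-11 | 101 11-18 |
Completion: 100=1  101=18  102=2  103=5  104=3  105=11
Turnaround (C−A): 100=1  101=18  102=2  103=5  104=3  105=11
Turnaround = completion − arrival: 100=1, 101=18, 102=2, 103=5, 104=3, 105=11
Total turnaround = 1 + 18 + 2 + 5 + 3 + 11 = 40

40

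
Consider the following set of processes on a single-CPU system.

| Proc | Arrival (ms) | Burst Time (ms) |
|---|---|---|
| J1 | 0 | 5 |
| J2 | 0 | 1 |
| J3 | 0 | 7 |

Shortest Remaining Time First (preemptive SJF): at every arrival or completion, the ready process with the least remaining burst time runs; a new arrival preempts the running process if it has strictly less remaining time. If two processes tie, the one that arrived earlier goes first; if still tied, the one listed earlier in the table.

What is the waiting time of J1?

Gantt: | J2 0-1 | J1 1-6 | J3 6-13 |
Completion: J1=6  J2=1  J3=13
Waiting(J1) = turnaround − burst = 6 − 5 = 1

1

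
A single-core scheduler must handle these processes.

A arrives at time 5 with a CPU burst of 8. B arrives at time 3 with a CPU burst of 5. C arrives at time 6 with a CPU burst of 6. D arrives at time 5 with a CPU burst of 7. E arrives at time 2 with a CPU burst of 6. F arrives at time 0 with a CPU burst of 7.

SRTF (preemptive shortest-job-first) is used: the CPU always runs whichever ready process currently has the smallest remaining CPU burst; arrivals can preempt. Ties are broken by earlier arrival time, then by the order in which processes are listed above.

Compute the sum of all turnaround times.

110

Schedule: | F 0-7 | B 7-12 | E 12-18 | C 18-24 | D 24-31 | A 31-39 |
Completion: A=39  B=12  C=24  D=31  E=18  F=7
Turnaround (C−A): A=34  B=9  C=18  D=26  E=16  F=7
Turnaround = completion − arrival: A=34, B=9, C=18, D=26, E=16, F=7
Total turnaround = 34 + 9 + 18 + 26 + 16 + 7 = 110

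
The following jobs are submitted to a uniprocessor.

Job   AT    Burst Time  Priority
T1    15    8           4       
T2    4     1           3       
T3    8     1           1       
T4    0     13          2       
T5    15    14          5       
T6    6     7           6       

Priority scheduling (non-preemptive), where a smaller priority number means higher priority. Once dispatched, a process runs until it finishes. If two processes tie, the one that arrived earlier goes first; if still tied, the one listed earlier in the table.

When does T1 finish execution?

Schedule: | T4 0-13 | T3 13-14 | T2 14-15 | T1 15-23 | T5 23-37 | T6 37-44 |
Completion: T1=23  T2=15  T3=14  T4=13  T5=37  T6=44
Turnaround (C−A): T1=8  T2=11  T3=6  T4=13  T5=22  T6=38

23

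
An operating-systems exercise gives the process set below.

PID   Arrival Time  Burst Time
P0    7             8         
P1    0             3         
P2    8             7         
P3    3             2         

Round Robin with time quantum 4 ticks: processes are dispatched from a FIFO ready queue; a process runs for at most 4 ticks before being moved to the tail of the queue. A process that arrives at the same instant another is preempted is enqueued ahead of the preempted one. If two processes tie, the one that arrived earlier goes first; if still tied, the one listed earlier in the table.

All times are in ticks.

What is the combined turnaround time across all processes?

Schedule: | P1 0-3 | P3 3-5 | idle 5-7 | P0 7-11 | P2 11-15 | P0 15-19 | P2 19-22 |
Completion: P0=19  P1=3  P2=22  P3=5
Turnaround = completion − arrival: P0=12, P1=3, P2=14, P3=2
Total turnaround = 12 + 3 + 14 + 2 = 31

31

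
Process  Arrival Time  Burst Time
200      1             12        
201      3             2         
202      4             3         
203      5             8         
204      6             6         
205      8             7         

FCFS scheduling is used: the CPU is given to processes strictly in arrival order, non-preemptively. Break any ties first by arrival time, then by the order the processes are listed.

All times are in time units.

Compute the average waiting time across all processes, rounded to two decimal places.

13.00

Gantt: | idle 0-1 | 200 1-13 | 201 13-15 | 202 15-18 | 203 18-26 | 204 26-32 | 205 32-39 |
Completion: 200=13  201=15  202=18  203=26  204=32  205=39
Turnaround (C−A): 200=12  201=12  202=14  203=21  204=26  205=31
Waiting times: 200=0, 201=10, 202=11, 203=13, 204=20, 205=24
Average waiting = (0+10+11+13+20+24) / 6 = 78/6 = 13.00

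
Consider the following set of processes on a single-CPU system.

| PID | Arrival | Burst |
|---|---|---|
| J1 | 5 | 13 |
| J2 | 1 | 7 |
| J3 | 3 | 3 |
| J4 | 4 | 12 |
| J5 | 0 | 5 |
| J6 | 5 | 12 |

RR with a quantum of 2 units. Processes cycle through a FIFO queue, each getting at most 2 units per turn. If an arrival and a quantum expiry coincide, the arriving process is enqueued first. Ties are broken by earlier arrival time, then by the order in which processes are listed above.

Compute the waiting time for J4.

31

Gantt: | J5 0-2 | J2 2-4 | J5 4-6 | J3 6-8 | J4 8-10 | J2 10-12 | J1 12-14 | J6 14-16 | J5 16-17 | J3 17-18 | J4 18-20 | J2 20-22 | J1 22-24 | J6 24-26 | J4 26-28 | J2 28-29 | J1 29-31 | J6 31-33 | J4 33-35 | J1 35-37 | J6 37-39 | J4 39-41 | J1 41-43 | J6 43-45 | J4 45-47 | J1 47-49 | J6 49-51 | J1 51-52 |
Completion: J1=52  J2=29  J3=18  J4=47  J5=17  J6=51
Turnaround (C−A): J1=47  J2=28  J3=15  J4=43  J5=17  J6=46
Waiting(J4) = turnaround − burst = 43 − 12 = 31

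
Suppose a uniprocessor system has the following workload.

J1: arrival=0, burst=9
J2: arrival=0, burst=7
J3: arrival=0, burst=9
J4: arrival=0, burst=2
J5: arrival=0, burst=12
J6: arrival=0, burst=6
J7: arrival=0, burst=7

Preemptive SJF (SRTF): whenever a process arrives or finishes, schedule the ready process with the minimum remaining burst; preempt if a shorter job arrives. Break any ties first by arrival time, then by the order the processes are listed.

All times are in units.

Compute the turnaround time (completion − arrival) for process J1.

Gantt: | J4 0-2 | J6 2-8 | J2 8-15 | J7 15-22 | J1 22-31 | J3 31-40 | J5 40-52 |
Completion: J1=31  J2=15  J3=40  J4=2  J5=52  J6=8  J7=22
Turnaround (C−A): J1=31  J2=15  J3=40  J4=2  J5=52  J6=8  J7=22
Turnaround(J1) = completion − arrival = 31 − 0 = 31

31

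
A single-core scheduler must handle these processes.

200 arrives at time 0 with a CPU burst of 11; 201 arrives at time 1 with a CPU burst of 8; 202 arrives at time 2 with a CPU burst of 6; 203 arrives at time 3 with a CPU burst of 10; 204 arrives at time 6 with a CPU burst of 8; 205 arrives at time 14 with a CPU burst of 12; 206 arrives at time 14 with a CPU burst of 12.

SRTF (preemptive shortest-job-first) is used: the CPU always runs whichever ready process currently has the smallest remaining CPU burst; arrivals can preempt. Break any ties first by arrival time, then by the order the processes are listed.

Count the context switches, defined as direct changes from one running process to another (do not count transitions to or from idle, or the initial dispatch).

Schedule: | 200 0-1 | 201 1-2 | 202 2-8 | 201 8-15 | 204 15-23 | 200 23-33 | 203 33-43 | 205 43-55 | 206 55-67 |
Completion: 200=33  201=15  202=8  203=43  204=23  205=55  206=67

8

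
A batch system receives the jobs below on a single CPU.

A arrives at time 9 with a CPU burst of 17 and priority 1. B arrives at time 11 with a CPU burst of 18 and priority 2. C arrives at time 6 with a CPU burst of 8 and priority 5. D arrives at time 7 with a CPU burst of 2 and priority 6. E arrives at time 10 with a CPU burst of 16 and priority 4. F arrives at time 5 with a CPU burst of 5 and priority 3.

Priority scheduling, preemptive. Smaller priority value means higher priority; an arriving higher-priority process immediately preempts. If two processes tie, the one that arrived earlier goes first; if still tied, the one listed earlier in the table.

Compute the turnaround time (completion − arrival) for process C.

63

Timeline: | idle 0-5 | F 5-9 | A 9-26 | B 26-44 | F 44-45 | E 45-61 | C 61-69 | D 69-71 |
Completion: A=26  B=44  C=69  D=71  E=61  F=45
Turnaround(C) = completion − arrival = 69 − 6 = 63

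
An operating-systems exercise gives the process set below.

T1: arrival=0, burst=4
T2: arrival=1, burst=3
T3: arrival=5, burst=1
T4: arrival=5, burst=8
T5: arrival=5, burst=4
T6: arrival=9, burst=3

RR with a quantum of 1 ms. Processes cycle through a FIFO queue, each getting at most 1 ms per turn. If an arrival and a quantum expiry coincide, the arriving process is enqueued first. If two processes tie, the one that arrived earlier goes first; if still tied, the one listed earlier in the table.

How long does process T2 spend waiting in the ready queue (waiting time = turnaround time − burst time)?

Schedule: | T1 0-1 | T2 1-2 | T1 2-3 | T2 3-4 | T1 4-5 | T2 5-6 | T3 6-7 | T4 7-8 | T5 8-9 | T1 9-10 | T4 10-11 | T6 11-12 | T5 12-13 | T4 13-14 | T6 14-15 | T5 15-16 | T4 16-17 | T6 17-18 | T5 18-19 | T4 19-23 |
Completion: T1=10  T2=6  T3=7  T4=23  T5=19  T6=18
Turnaround (C−A): T1=10  T2=5  T3=2  T4=18  T5=14  T6=9
Waiting(T2) = turnaround − burst = 5 − 3 = 2

2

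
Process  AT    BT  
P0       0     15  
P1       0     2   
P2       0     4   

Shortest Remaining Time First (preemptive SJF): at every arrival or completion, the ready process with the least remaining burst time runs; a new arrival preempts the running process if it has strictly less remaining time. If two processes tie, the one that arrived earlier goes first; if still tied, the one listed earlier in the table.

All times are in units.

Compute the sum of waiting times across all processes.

8

Timeline: | P1 0-2 | P2 2-6 | P0 6-21 |
Completion: P0=21  P1=2  P2=6
Waiting = turnaround − burst: P0=6, P1=0, P2=2
Total waiting = 6 + 0 + 2 = 8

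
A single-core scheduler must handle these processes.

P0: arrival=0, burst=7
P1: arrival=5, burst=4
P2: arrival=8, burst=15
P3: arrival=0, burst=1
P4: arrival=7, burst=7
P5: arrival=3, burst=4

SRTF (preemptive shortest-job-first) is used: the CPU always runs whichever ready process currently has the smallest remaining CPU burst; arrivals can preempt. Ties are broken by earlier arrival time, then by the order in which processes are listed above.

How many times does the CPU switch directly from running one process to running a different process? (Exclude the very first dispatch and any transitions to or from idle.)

Timeline: | P3 0-1 | P0 1-3 | P5 3-7 | P1 7-11 | P0 11-16 | P4 16-23 | P2 23-38 |
Completion: P0=16  P1=11  P2=38  P3=1  P4=23  P5=7
Turnaround (C−A): P0=16  P1=6  P2=30  P3=1  P4=16  P5=4

6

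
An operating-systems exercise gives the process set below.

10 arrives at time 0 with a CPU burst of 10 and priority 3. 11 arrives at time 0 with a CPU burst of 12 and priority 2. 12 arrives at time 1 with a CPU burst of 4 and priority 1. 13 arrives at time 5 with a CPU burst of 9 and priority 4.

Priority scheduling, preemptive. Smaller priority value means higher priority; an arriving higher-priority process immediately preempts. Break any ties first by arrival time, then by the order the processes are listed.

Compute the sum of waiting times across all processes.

41

Gantt: | 11 0-1 | 12 1-5 | 11 5-16 | 10 16-26 | 13 26-35 |
Completion: 10=26  11=16  12=5  13=35
Turnaround (C−A): 10=26  11=16  12=4  13=30
Waiting = turnaround − burst: 10=16, 11=4, 12=0, 13=21
Total waiting = 16 + 4 + 0 + 21 = 41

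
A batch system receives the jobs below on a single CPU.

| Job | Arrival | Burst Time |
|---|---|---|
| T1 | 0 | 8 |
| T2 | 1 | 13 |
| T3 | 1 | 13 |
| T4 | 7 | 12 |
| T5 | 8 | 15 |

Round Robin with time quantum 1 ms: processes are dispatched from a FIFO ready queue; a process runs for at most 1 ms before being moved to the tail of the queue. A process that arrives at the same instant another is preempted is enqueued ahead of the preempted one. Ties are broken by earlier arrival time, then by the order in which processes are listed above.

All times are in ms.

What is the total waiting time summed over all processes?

178

Schedule: | T1 0-1 | T2 1-2 | T3 2-3 | T1 3-4 | T2 4-5 | T3 5-6 | T1 6-7 | T2 7-8 | T3 8-9 | T4 9-10 | T1 10-11 | T5 11-12 | T2 12-13 | T3 13-14 | T4 14-15 | T1 15-16 | T5 16-17 | T2 17-18 | T3 18-19 | T4 19-20 | T1 20-21 | T5 21-22 | T2 22-23 | T3 23-24 | T4 24-25 | T1 25-26 | T5 26-27 | T2 27-28 | T3 28-29 | T4 29-30 | T1 30-31 | T5 31-32 | T2 32-33 | T3 33-34 | T4 34-35 | T5 35-36 | T2 36-37 | T3 37-38 | T4 38-39 | T5 39-40 | T2 40-41 | T3 41-42 | T4 42-43 | T5 43-44 | T2 44-45 | T3 45-46 | T4 46-47 | T5 47-48 | T2 48-49 | T3 49-50 | T4 50-51 | T5 51-52 | T2 52-53 | T3 53-54 | T4 54-55 | T5 55-56 | T4 56-57 | T5 57-61 |
Completion: T1=31  T2=53  T3=54  T4=57  T5=61
Waiting = turnaround − burst: T1=23, T2=39, T3=40, T4=38, T5=38
Total waiting = 23 + 39 + 40 + 38 + 38 = 178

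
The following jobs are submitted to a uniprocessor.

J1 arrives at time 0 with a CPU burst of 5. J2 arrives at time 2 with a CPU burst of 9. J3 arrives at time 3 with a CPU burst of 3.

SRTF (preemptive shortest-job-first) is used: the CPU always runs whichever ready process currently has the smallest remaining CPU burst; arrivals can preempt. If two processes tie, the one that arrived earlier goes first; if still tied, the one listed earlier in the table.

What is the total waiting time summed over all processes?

8

Gantt: | J1 0-5 | J3 5-8 | J2 8-17 |
Completion: J1=5  J2=17  J3=8
Turnaround (C−A): J1=5  J2=15  J3=5
Waiting = turnaround − burst: J1=0, J2=6, J3=2
Total waiting = 0 + 6 + 2 = 8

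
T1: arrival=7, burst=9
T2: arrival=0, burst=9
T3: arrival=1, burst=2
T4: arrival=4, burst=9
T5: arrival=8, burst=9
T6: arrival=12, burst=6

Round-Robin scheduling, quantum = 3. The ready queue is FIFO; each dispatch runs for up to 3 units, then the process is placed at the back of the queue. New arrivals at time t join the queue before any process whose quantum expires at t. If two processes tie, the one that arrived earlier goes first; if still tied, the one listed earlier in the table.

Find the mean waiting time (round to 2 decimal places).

17.83

Gantt: | T2 0-3 | T3 3-5 | T2 5-8 | T4 8-11 | T1 11-14 | T5 14-17 | T2 17-20 | T4 20-23 | T6 23-26 | T1 26-29 | T5 29-32 | T4 32-35 | T6 35-38 | T1 38-41 | T5 41-44 |
Completion: T1=41  T2=20  T3=5  T4=35  T5=44  T6=38
Waiting times: T1=25, T2=11, T3=2, T4=22, T5=27, T6=20
Average waiting = (25+11+2+22+27+20) / 6 = 107/6 = 17.83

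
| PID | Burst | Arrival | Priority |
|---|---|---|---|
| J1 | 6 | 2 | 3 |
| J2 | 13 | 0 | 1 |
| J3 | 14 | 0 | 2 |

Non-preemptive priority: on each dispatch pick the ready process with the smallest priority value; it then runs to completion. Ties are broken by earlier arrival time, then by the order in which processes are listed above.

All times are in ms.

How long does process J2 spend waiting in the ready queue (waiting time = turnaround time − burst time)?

0

Gantt: | J2 0-13 | J3 13-27 | J1 27-33 |
Completion: J1=33  J2=13  J3=27
Turnaround (C−A): J1=31  J2=13  J3=27
Waiting(J2) = turnaround − burst = 13 − 13 = 0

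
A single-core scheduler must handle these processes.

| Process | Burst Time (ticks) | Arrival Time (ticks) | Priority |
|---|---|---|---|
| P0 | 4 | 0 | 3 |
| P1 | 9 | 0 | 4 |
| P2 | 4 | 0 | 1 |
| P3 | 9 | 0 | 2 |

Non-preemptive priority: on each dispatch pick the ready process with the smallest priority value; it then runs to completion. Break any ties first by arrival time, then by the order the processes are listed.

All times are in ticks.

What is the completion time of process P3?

13

Schedule: | P2 0-4 | P3 4-13 | P0 13-17 | P1 17-26 |
Completion: P0=17  P1=26  P2=4  P3=13
Turnaround (C−A): P0=17  P1=26  P2=4  P3=13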